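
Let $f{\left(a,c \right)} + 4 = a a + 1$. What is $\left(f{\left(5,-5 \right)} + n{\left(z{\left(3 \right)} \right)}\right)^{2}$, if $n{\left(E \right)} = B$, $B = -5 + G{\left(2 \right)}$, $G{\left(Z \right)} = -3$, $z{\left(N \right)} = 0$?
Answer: $196$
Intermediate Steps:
$f{\left(a,c \right)} = -3 + a^{2}$ ($f{\left(a,c \right)} = -4 + \left(a a + 1\right) = -4 + \left(a^{2} + 1\right) = -4 + \left(1 + a^{2}\right) = -3 + a^{2}$)
$B = -8$ ($B = -5 - 3 = -8$)
$n{\left(E \right)} = -8$
$\left(f{\left(5,-5 \right)} + n{\left(z{\left(3 \right)} \right)}\right)^{2} = \left(\left(-3 + 5^{2}\right) - 8\right)^{2} = \left(\left(-3 + 25\right) - 8\right)^{2} = \left(22 - 8\right)^{2} = 14^{2} = 196$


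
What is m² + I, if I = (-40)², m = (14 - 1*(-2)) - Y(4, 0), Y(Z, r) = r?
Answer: 1856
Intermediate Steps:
m = 16 (m = (14 - 1*(-2)) - 1*0 = (14 + 2) + 0 = 16 + 0 = 16)
I = 1600
m² + I = 16² + 1600 = 256 + 1600 = 1856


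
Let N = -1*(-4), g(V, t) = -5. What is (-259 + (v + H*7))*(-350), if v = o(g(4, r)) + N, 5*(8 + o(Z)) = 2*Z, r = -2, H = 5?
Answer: 80500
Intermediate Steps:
o(Z) = -8 + 2*Z/5 (o(Z) = -8 + (2*Z)/5 = -8 + 2*Z/5)
N = 4
v = -6 (v = (-8 + (2/5)*(-5)) + 4 = (-8 - 2) + 4 = -10 + 4 = -6)
(-259 + (v + H*7))*(-350) = (-259 + (-6 + 5*7))*(-350) = (-259 + (-6 + 35))*(-350) = (-259 + 29)*(-350) = -230*(-350) = 80500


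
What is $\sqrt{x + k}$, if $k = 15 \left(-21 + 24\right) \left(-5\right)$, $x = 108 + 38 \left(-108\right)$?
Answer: $3 i \sqrt{469} \approx 64.969 i$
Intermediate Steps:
$x = -3996$ ($x = 108 - 4104 = -3996$)
$k = -225$ ($k = 15 \cdot 3 \left(-5\right) = 45 \left(-5\right) = -225$)
$\sqrt{x + k} = \sqrt{-3996 - 225} = \sqrt{-4221} = 3 i \sqrt{469}$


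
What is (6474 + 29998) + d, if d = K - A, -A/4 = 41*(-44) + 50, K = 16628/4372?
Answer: 32199565/1093 ≈ 29460.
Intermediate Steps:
K = 4157/1093 (K = 16628*(1/4372) = 4157/1093 ≈ 3.8033)
A = 7016 (A = -4*(41*(-44) + 50) = -4*(-1804 + 50) = -4*(-1754) = 7016)
d = -7664331/1093 (d = 4157/1093 - 1*7016 = 4157/1093 - 7016 = -7664331/1093 ≈ -7012.2)
(6474 + 29998) + d = (6474 + 29998) - 7664331/1093 = 36472 - 7664331/1093 = 32199565/1093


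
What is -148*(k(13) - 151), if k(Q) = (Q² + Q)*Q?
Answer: -327820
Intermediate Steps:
k(Q) = Q*(Q + Q²) (k(Q) = (Q + Q²)*Q = Q*(Q + Q²))
-148*(k(13) - 151) = -148*(13²*(1 + 13) - 151) = -148*(169*14 - 151) = -148*(2366 - 151) = -148*2215 = -327820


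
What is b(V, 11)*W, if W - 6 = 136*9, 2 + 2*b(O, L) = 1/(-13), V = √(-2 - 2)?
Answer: -16605/13 ≈ -1277.3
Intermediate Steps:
V = 2*I (V = √(-4) = 2*I ≈ 2.0*I)
b(O, L) = -27/26 (b(O, L) = -1 + (½)/(-13) = -1 + (½)*(-1/13) = -1 - 1/26 = -27/26)
W = 1230 (W = 6 + 136*9 = 6 + 1224 = 1230)
b(V, 11)*W = -27/26*1230 = -16605/13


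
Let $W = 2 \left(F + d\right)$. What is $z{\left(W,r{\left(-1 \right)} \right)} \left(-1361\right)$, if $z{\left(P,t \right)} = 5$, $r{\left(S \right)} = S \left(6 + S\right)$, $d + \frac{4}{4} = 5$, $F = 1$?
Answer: $-6805$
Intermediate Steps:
$d = 4$ ($d = -1 + 5 = 4$)
$W = 10$ ($W = 2 \left(1 + 4\right) = 2 \cdot 5 = 10$)
$z{\left(W,r{\left(-1 \right)} \right)} \left(-1361\right) = 5 \left(-1361\right) = -6805$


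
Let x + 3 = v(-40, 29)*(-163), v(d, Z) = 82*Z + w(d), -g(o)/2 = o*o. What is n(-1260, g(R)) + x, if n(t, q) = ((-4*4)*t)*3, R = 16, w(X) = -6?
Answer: -326159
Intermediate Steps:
g(o) = -2*o**2 (g(o) = -2*o*o = -2*o**2)
n(t, q) = -48*t (n(t, q) = -16*t*3 = -48*t)
v(d, Z) = -6 + 82*Z (v(d, Z) = 82*Z - 6 = -6 + 82*Z)
x = -386639 (x = -3 + (-6 + 82*29)*(-163) = -3 + (-6 + 2378)*(-163) = -3 + 2372*(-163) = -3 - 386636 = -386639)
n(-1260, g(R)) + x = -48*(-1260) - 386639 = 60480 - 386639 = -326159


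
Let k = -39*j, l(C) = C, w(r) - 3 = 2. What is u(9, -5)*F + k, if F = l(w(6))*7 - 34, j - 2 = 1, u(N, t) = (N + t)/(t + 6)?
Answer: -113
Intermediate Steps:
u(N, t) = (N + t)/(6 + t)
j = 3 (j = 2 + 1 = 3)
w(r) = 5 (w(r) = 3 + 2 = 5)
k = -117 (k = -39*3 = -117)
F = 1 (F = 5*7 - 34 = 35 - 34 = 1)
u(9, -5)*F + k = ((9 - 5)/(6 - 5))*1 - 117 = (4/1)*1 - 117 = (1*4)*1 - 117 = 4*1 - 117 = 4 - 117 = -113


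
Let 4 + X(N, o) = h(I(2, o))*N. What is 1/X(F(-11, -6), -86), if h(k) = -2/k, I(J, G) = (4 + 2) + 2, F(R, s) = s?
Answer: -2/5 ≈ -0.40000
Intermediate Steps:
I(J, G) = 8 (I(J, G) = 6 + 2 = 8)
X(N, o) = -4 - N/4 (X(N, o) = -4 + (-2/8)*N = -4 + (-2*1/8)*N = -4 - N/4)
1/X(F(-11, -6), -86) = 1/(-4 - 1/4*(-6)) = 1/(-4 + 3/2) = 1/(-5/2) = -2/5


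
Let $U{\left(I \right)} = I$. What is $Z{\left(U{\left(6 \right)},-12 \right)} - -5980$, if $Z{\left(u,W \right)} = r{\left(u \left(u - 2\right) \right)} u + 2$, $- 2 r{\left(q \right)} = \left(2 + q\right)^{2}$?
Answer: $3954$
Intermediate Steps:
$r{\left(q \right)} = - \frac{\left(2 + q\right)^{2}}{2}$
$Z{\left(u,W \right)} = 2 - \frac{u \left(2 + u \left(-2 + u\right)\right)^{2}}{2}$ ($Z{\left(u,W \right)} = - \frac{\left(2 + u \left(u - 2\right)\right)^{2}}{2} u + 2 = - \frac{\left(2 + u \left(-2 + u\right)\right)^{2}}{2} u + 2 = - \frac{u \left(2 + u \left(-2 + u\right)\right)^{2}}{2} + 2 = 2 - \frac{u \left(2 + u \left(-2 + u\right)\right)^{2}}{2}$)
$Z{\left(U{\left(6 \right)},-12 \right)} - -5980 = \left(2 - 3 \left(2 + 6 \left(-2 + 6\right)\right)^{2}\right) - -5980 = \left(2 - 3 \left(2 + 6 \cdot 4\right)^{2}\right) + 5980 = \left(2 - 3 \left(2 + 24\right)^{2}\right) + 5980 = \left(2 - 3 \cdot 26^{2}\right) + 5980 = \left(2 - 3 \cdot 676\right) + 5980 = \left(2 - 2028\right) + 5980 = -2026 + 5980 = 3954$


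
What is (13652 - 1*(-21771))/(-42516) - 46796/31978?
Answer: -1561167715/679788324 ≈ -2.2966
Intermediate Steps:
(13652 - 1*(-21771))/(-42516) - 46796/31978 = (13652 + 21771)*(-1/42516) - 46796*1/31978 = 35423*(-1/42516) - 23398/15989 = -35423/42516 - 23398/15989 = -1561167715/679788324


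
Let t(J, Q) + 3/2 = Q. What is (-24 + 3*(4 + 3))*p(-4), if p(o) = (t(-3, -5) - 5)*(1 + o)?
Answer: -207/2 ≈ -103.50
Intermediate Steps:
t(J, Q) = -3/2 + Q
p(o) = -23/2 - 23*o/2 (p(o) = ((-3/2 - 5) - 5)*(1 + o) = (-13/2 - 5)*(1 + o) = -23*(1 + o)/2 = -23/2 - 23*o/2)
(-24 + 3*(4 + 3))*p(-4) = (-24 + 3*(4 + 3))*(-23/2 - 23/2*(-4)) = (-24 + 3*7)*(-23/2 + 46) = (-24 + 21)*(69/2) = -3*69/2 = -207/2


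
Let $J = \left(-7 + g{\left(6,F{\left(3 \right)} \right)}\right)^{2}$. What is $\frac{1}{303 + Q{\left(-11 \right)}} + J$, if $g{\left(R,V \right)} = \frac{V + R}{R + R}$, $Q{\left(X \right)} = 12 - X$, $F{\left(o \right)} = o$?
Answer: $\frac{101883}{2608} \approx 39.066$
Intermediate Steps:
$g{\left(R,V \right)} = \frac{R + V}{2 R}$
$J = \frac{625}{16}$ ($J = \left(-7 + \frac{6 + 3}{2 \cdot 6}\right)^{2} = \left(-7 + \frac{1}{2} \cdot \frac{1}{6} \cdot 9\right)^{2} = \left(-7 + \frac{3}{4}\right)^{2} = \left(- \frac{25}{4}\right)^{2} = \frac{625}{16} \approx 39.063$)
$\frac{1}{303 + Q{\left(-11 \right)}} + J = \frac{1}{303 + \left(12 - -11\right)} + \frac{625}{16} = \frac{1}{303 + \left(12 + 11\right)} + \frac{625}{16} = \frac{1}{303 + 23} + \frac{625}{16} = \frac{1}{326} + \frac{625}{16} = \frac{101883}{2608}$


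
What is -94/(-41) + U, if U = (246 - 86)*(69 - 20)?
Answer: 321534/41 ≈ 7842.3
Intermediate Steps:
U = 7840 (U = 160*49 = 7840)
-94/(-41) + U = -94/(-41) + 7840 = -94*(-1/41) + 7840 = 94/41 + 7840 = 321534/41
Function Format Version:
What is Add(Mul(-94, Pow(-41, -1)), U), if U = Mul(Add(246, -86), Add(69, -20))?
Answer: Rational(321534, 41) ≈ 7842.3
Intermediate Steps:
U = 7840 (U = Mul(160, 49) = 7840)
Add(Mul(-94, Pow(-41, -1)), U) = Add(Mul(-94, Pow(-41, -1)), 7840) = Add(Mul(-94, Rational(-1, 41)), 7840) = Add(Rational(94, 41), 7840) = Rational(321534, 41)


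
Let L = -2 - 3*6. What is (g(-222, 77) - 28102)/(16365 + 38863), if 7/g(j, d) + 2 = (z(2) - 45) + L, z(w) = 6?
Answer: -1714229/3368908 ≈ -0.50884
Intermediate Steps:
L = -20 (L = -2 - 18 = -20)
g(j, d) = -7/61 (g(j, d) = 7/(-2 + ((6 - 45) - 20)) = 7/(-2 + (-39 - 20)) = 7/(-2 - 59) = 7/(-61) = 7*(-1/61) = -7/61)
(g(-222, 77) - 28102)/(16365 + 38863) = (-7/61 - 28102)/(16365 + 38863) = -1714229/61/55228 = -1714229/61*1/55228 = -1714229/3368908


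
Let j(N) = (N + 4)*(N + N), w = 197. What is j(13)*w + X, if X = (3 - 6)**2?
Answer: 87083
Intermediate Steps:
X = 9 (X = (-3)**2 = 9)
j(N) = 2*N*(4 + N) (j(N) = (4 + N)*(2*N) = 2*N*(4 + N))
j(13)*w + X = (2*13*(4 + 13))*197 + 9 = (2*13*17)*197 + 9 = 442*197 + 9 = 87074 + 9 = 87083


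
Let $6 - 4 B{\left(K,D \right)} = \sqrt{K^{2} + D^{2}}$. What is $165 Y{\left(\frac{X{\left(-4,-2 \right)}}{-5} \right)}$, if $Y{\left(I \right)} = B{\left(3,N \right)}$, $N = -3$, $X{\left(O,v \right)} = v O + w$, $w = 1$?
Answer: $\frac{495}{2} - \frac{495 \sqrt{2}}{4} \approx 72.491$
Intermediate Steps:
$X{\left(O,v \right)} = 1 + O v$ ($X{\left(O,v \right)} = v O + 1 = O v + 1 = 1 + O v$)
$B{\left(K,D \right)} = \frac{3}{2} - \frac{\sqrt{D^{2} + K^{2}}}{4}$ ($B{\left(K,D \right)} = \frac{3}{2} - \frac{\sqrt{K^{2} + D^{2}}}{4} = \frac{3}{2} - \frac{\sqrt{D^{2} + K^{2}}}{4}$)
$Y{\left(I \right)} = \frac{3}{2} - \frac{3 \sqrt{2}}{4}$ ($Y{\left(I \right)} = \frac{3}{2} - \frac{\sqrt{\left(-3\right)^{2} + 3^{2}}}{4} = \frac{3}{2} - \frac{\sqrt{9 + 9}}{4} = \frac{3}{2} - \frac{\sqrt{18}}{4} = \frac{3}{2} - \frac{3 \sqrt{2}}{4}$)
$165 Y{\left(\frac{X{\left(-4,-2 \right)}}{-5} \right)} = 165 \left(\frac{3}{2} - \frac{3 \sqrt{2}}{4}\right) = \frac{495}{2} - \frac{495 \sqrt{2}}{4}$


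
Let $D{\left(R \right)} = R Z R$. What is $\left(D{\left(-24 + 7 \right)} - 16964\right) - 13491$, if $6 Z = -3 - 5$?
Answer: $- \frac{92521}{3} \approx -30840.0$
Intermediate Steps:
$Z = - \frac{4}{3}$ ($Z = \frac{-3 - 5}{6} = \frac{1}{6} \left(-8\right) = - \frac{4}{3} \approx -1.3333$)
$D{\left(R \right)} = - \frac{4 R^{2}}{3}$ ($D{\left(R \right)} = R \left(- \frac{4}{3}\right) R = - \frac{4 R}{3} R = - \frac{4 R^{2}}{3}$)
$\left(D{\left(-24 + 7 \right)} - 16964\right) - 13491 = \left(- \frac{4 \left(-24 + 7\right)^{2}}{3} - 16964\right) - 13491 = \left(- \frac{4 \left(-17\right)^{2}}{3} - 16964\right) - 13491 = \left(\left(- \frac{4}{3}\right) 289 - 16964\right) - 13491 = \left(- \frac{1156}{3} - 16964\right) - 13491 = - \frac{52048}{3} - 13491 = - \frac{92521}{3}$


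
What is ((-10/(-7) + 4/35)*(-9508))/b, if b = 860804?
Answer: -128358/7532035 ≈ -0.017042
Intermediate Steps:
((-10/(-7) + 4/35)*(-9508))/b = ((-10/(-7) + 4/35)*(-9508))/860804 = ((-10*(-⅐) + 4*(1/35))*(-9508))*(1/860804) = ((10/7 + 4/35)*(-9508))*(1/860804) = ((54/35)*(-9508))*(1/860804) = -513432/35*1/860804 = -128358/7532035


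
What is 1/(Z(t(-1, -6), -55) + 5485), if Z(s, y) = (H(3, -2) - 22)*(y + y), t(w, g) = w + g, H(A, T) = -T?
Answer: 1/7685 ≈ 0.00013012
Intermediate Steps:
t(w, g) = g + w
Z(s, y) = -40*y (Z(s, y) = (-1*(-2) - 22)*(y + y) = (2 - 22)*(2*y) = -40*y)
1/(Z(t(-1, -6), -55) + 5485) = 1/(-40*(-55) + 5485) = 1/(2200 + 5485) = 1/7685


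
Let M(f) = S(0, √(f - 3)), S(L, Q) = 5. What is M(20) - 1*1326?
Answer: -1321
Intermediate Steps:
M(f) = 5
M(20) - 1*1326 = 5 - 1*1326 = 5 - 1326 = -1321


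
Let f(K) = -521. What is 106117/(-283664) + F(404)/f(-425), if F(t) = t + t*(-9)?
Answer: 861515091/147788944 ≈ 5.8294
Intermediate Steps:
F(t) = -8*t (F(t) = t - 9*t = -8*t)
106117/(-283664) + F(404)/f(-425) = 106117/(-283664) - 8*404/(-521) = 106117*(-1/283664) - 3232*(-1/521) = -106117/283664 + 3232/521 = 861515091/147788944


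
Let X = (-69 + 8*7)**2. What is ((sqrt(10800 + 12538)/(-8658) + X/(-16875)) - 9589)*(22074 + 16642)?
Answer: -6264811885504/16875 - 19358*sqrt(23338)/4329 ≈ -3.7125e+8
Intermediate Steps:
X = 169 (X = (-69 + 56)**2 = (-13)**2 = 169)
((sqrt(10800 + 12538)/(-8658) + X/(-16875)) - 9589)*(22074 + 16642) = ((sqrt(10800 + 12538)/(-8658) + 169/(-16875)) - 9589)*(22074 + 16642) = ((sqrt(23338)*(-1/8658) + 169*(-1/16875)) - 9589)*38716 = ((-sqrt(23338)/8658 - 169/16875) - 9589)*38716 = ((-169/16875 - sqrt(23338)/8658) - 9589)*38716 = (-161814544/16875 - sqrt(23338)/8658)*38716 = -6264811885504/16875 - 19358*sqrt(23338)/4329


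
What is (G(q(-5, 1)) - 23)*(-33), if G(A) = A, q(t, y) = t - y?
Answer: 957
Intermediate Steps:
(G(q(-5, 1)) - 23)*(-33) = ((-5 - 1*1) - 23)*(-33) = ((-5 - 1) - 23)*(-33) = (-6 - 23)*(-33) = -29*(-33) = 957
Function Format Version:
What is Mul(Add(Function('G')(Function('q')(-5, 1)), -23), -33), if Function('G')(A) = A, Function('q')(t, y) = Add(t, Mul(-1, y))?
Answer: 957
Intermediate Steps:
Mul(Add(Function('G')(Function('q')(-5, 1)), -23), -33) = Mul(Add(Add(-5, Mul(-1, 1)), -23), -33) = Mul(Add(Add(-5, -1), -23), -33) = Mul(Add(-6, -23), -33) = Mul(-29, -33) = 957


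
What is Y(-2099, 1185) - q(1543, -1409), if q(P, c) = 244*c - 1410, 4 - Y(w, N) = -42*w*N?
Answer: -104122020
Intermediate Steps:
Y(w, N) = 4 + 42*N*w (Y(w, N) = 4 - (-42)*w*N = 4 - (-42)*N*w = 4 + 42*N*w)
q(P, c) = -1410 + 244*c
Y(-2099, 1185) - q(1543, -1409) = (4 + 42*1185*(-2099)) - (-1410 + 244*(-1409)) = (4 - 104467230) - (-1410 - 343796) = -104467226 - 1*(-345206) = -104467226 + 345206 = -104122020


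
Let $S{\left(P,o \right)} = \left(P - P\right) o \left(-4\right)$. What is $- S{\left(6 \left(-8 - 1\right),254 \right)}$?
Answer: $0$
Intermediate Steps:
$S{\left(P,o \right)} = 0$ ($S{\left(P,o \right)} = 0 o \left(-4\right) = 0 \left(-4\right) = 0$)
$- S{\left(6 \left(-8 - 1\right),254 \right)} = \left(-1\right) 0 = 0$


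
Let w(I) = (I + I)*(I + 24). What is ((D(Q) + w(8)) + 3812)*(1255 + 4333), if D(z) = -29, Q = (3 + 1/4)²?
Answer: 24000460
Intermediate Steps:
Q = 169/16 (Q = (3 + ¼)² = (13/4)² = 169/16 ≈ 10.563)
w(I) = 2*I*(24 + I) (w(I) = (2*I)*(24 + I) = 2*I*(24 + I))
((D(Q) + w(8)) + 3812)*(1255 + 4333) = ((-29 + 2*8*(24 + 8)) + 3812)*(1255 + 4333) = ((-29 + 2*8*32) + 3812)*5588 = ((-29 + 512) + 3812)*5588 = (483 + 3812)*5588 = 4295*5588 = 24000460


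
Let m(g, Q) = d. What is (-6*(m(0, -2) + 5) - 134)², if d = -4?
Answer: 19600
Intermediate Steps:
m(g, Q) = -4
(-6*(m(0, -2) + 5) - 134)² = (-6*(-4 + 5) - 134)² = (-6*1 - 134)² = (-6 - 134)² = (-140)² = 19600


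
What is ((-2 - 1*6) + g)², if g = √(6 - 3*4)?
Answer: (8 - I*√6)² ≈ 58.0 - 39.192*I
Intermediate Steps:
g = I*√6 (g = √(6 - 12) = √(-6) = I*√6 ≈ 2.4495*I)
((-2 - 1*6) + g)² = ((-2 - 1*6) + I*√6)² = ((-2 - 6) + I*√6)² = (-8 + I*√6)²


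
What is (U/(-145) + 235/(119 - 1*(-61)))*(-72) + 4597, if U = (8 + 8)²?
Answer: 671367/145 ≈ 4630.1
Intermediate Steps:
U = 256 (U = 16² = 256)
(U/(-145) + 235/(119 - 1*(-61)))*(-72) + 4597 = (256/(-145) + 235/(119 - 1*(-61)))*(-72) + 4597 = (256*(-1/145) + 235/(119 + 61))*(-72) + 4597 = (-256/145 + 235/180)*(-72) + 4597 = (-256/145 + 235*(1/180))*(-72) + 4597 = (-256/145 + 47/36)*(-72) + 4597 = -2401/5220*(-72) + 4597 = 4802/145 + 4597 = 671367/145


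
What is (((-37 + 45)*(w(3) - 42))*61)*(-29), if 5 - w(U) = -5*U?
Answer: 311344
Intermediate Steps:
w(U) = 5 + 5*U (w(U) = 5 - (-5)*U = 5 + 5*U)
(((-37 + 45)*(w(3) - 42))*61)*(-29) = (((-37 + 45)*((5 + 5*3) - 42))*61)*(-29) = ((8*((5 + 15) - 42))*61)*(-29) = ((8*(20 - 42))*61)*(-29) = ((8*(-22))*61)*(-29) = -176*61*(-29) = -10736*(-29) = 311344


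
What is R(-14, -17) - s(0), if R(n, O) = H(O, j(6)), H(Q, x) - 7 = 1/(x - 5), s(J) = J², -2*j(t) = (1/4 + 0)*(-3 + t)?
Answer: 293/43 ≈ 6.8139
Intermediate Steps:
j(t) = 3/8 - t/8 (j(t) = -(1/4 + 0)*(-3 + t)/2 = -(¼ + 0)*(-3 + t)/2 = -(-3 + t)/8 = -(-¾ + t/4)/2 = 3/8 - t/8)
H(Q, x) = 7 + 1/(-5 + x) (H(Q, x) = 7 + 1/(x - 5) = 7 + 1/(-5 + x))
R(n, O) = 293/43 (R(n, O) = (-34 + 7*(3/8 - ⅛*6))/(-5 + (3/8 - ⅛*6)) = (-34 + 7*(3/8 - ¾))/(-5 + (3/8 - ¾)) = (-34 + 7*(-3/8))/(-5 - 3/8) = (-34 - 21/8)/(-43/8) = -8/43*(-293/8) = 293/43)
R(-14, -17) - s(0) = 293/43 - 1*0² = 293/43 - 1*0 = 293/43 + 0 = 293/43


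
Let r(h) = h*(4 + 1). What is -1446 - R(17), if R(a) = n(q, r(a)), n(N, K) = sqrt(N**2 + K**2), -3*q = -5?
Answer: -1446 - 5*sqrt(2602)/3 ≈ -1531.0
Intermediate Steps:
q = 5/3 (q = -1/3*(-5) = 5/3 ≈ 1.6667)
r(h) = 5*h (r(h) = h*5 = 5*h)
n(N, K) = sqrt(K**2 + N**2)
R(a) = sqrt(25/9 + 25*a**2) (R(a) = sqrt((5*a)**2 + (5/3)**2) = sqrt(25*a**2 + 25/9) = sqrt(25/9 + 25*a**2))
-1446 - R(17) = -1446 - 5*sqrt(1 + 9*17**2)/3 = -1446 - 5*sqrt(1 + 9*289)/3 = -1446 - 5*sqrt(1 + 2601)/3 = -1446 - 5*sqrt(2602)/3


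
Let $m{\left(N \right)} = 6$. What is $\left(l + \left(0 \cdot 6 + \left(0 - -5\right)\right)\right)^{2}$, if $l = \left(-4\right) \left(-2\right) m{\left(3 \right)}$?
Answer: $2809$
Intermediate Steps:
$l = 48$ ($l = \left(-4\right) \left(-2\right) 6 = 8 \cdot 6 = 48$)
$\left(l + \left(0 \cdot 6 + \left(0 - -5\right)\right)\right)^{2} = \left(48 + \left(0 \cdot 6 + \left(0 - -5\right)\right)\right)^{2} = \left(48 + \left(0 + \left(0 + 5\right)\right)\right)^{2} = \left(48 + \left(0 + 5\right)\right)^{2} = \left(48 + 5\right)^{2} = 53^{2} = 2809$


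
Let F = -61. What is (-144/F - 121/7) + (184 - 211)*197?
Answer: -2277586/427 ≈ -5333.9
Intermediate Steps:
(-144/F - 121/7) + (184 - 211)*197 = (-144/(-61) - 121/7) + (184 - 211)*197 = (-144*(-1/61) - 121*1/7) - 27*197 = (144/61 - 121/7) - 5319 = -6373/427 - 5319 = -2277586/427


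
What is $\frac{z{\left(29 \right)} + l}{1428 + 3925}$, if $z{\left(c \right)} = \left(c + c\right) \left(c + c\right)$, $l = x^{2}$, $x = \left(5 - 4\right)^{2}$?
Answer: $\frac{3365}{5353} \approx 0.62862$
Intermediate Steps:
$x = 1$ ($x = 1^{2} = 1$)
$l = 1$ ($l = 1^{2} = 1$)
$z{\left(c \right)} = 4 c^{2}$ ($z{\left(c \right)} = 2 c 2 c = 4 c^{2}$)
$\frac{z{\left(29 \right)} + l}{1428 + 3925} = \frac{4 \cdot 29^{2} + 1}{1428 + 3925} = \frac{4 \cdot 841 + 1}{5353} = \left(3364 + 1\right) \frac{1}{5353} = 3365 \cdot \frac{1}{5353} = \frac{3365}{5353}$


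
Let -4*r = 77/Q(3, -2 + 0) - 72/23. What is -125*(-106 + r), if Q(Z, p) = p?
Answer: 2198625/184 ≈ 11949.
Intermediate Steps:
r = 1915/184 (r = -(77/(-2 + 0) - 72/23)/4 = -(77/(-2) - 72*1/23)/4 = -(77*(-½) - 72/23)/4 = -(-77/2 - 72/23)/4 = -¼*(-1915/46) = 1915/184 ≈ 10.408)
-125*(-106 + r) = -125*(-106 + 1915/184) = -125*(-17589/184) = 2198625/184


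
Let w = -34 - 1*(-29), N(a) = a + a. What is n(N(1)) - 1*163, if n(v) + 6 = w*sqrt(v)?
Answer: -169 - 5*sqrt(2) ≈ -176.07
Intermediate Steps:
N(a) = 2*a
w = -5 (w = -34 + 29 = -5)
n(v) = -6 - 5*sqrt(v)
n(N(1)) - 1*163 = (-6 - 5*sqrt(2)) - 1*163 = (-6 - 5*sqrt(2)) - 163 = -169 - 5*sqrt(2)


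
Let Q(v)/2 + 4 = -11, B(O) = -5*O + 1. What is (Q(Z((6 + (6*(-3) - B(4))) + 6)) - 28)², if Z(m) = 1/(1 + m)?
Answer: 3364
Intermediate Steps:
B(O) = 1 - 5*O
Q(v) = -30 (Q(v) = -8 + 2*(-11) = -8 - 22 = -30)
(Q(Z((6 + (6*(-3) - B(4))) + 6)) - 28)² = (-30 - 28)² = (-58)² = 3364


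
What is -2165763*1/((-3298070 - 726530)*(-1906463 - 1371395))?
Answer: -2165763/13192067306800 ≈ -1.6417e-7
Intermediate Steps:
-2165763*1/((-3298070 - 726530)*(-1906463 - 1371395)) = -2165763/((-3277858*(-4024600))) = -2165763/13192067306800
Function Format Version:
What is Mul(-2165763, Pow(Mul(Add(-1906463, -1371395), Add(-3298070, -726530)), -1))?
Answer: Rational(-2165763, 13192067306800) ≈ -1.6417e-7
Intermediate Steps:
Mul(-2165763, Pow(Mul(Add(-1906463, -1371395), Add(-3298070, -726530)), -1)) = Mul(-2165763, Pow(Mul(-3277858, -4024600), -1)) = Mul(-2165763, Pow(13192067306800, -1)) = Mul(-2165763, Rational(1, 13192067306800)) = Rational(-2165763, 13192067306800)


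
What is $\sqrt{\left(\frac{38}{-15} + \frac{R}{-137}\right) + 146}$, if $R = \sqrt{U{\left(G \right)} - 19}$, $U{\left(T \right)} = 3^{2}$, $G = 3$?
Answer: $\frac{\sqrt{605863320 - 30825 i \sqrt{10}}}{2055} \approx 11.978 - 0.00096355 i$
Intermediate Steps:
$U{\left(T \right)} = 9$
$R = i \sqrt{10}$ ($R = \sqrt{9 - 19} = \sqrt{-10} = i \sqrt{10} \approx 3.1623 i$)
$\sqrt{\left(\frac{38}{-15} + \frac{R}{-137}\right) + 146} = \sqrt{\left(\frac{38}{-15} + \frac{i \sqrt{10}}{-137}\right) + 146} = \sqrt{\left(38 \left(- \frac{1}{15}\right) + i \sqrt{10} \left(- \frac{1}{137}\right)\right) + 146} = \sqrt{\left(- \frac{38}{15} - \frac{i \sqrt{10}}{137}\right) + 146} = \sqrt{\frac{2152}{15} - \frac{i \sqrt{10}}{137}}$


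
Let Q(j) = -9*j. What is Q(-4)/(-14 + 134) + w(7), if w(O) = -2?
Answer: -17/10 ≈ -1.7000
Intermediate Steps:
Q(-4)/(-14 + 134) + w(7) = (-9*(-4))/(-14 + 134) - 2 = 36/120 - 2 = 36*(1/120) - 2 = 3/10 - 2 = -17/10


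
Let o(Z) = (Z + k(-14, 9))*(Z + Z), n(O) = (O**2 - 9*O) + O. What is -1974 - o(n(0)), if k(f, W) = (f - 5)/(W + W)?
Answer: -1974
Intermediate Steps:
k(f, W) = (-5 + f)/(2*W) (k(f, W) = (-5 + f)/((2*W)) = (-5 + f)*(1/(2*W)) = (-5 + f)/(2*W))
n(O) = O**2 - 8*O
o(Z) = 2*Z*(-19/18 + Z) (o(Z) = (Z + (1/2)*(-5 - 14)/9)*(Z + Z) = (Z + (1/2)*(1/9)*(-19))*(2*Z) = (Z - 19/18)*(2*Z) = (-19/18 + Z)*(2*Z) = 2*Z*(-19/18 + Z))
-1974 - o(n(0)) = -1974 - 0*(-8 + 0)*(-19 + 18*(0*(-8 + 0)))/9 = -1974 - 0*(-8)*(-19 + 18*(0*(-8)))/9 = -1974 - 0*(-19 + 18*0)/9 = -1974 - 0*(-19 + 0)/9 = -1974 - 0*(-19)/9 = -1974 - 1*0 = -1974 + 0 = -1974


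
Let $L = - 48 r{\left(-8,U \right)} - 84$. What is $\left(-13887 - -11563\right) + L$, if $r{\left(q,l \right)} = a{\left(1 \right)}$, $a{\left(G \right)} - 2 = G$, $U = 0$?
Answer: $-2552$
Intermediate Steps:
$a{\left(G \right)} = 2 + G$
$r{\left(q,l \right)} = 3$ ($r{\left(q,l \right)} = 2 + 1 = 3$)
$L = -228$ ($L = \left(-48\right) 3 - 84 = -144 - 84 = -228$)
$\left(-13887 - -11563\right) + L = \left(-13887 - -11563\right) - 228 = \left(-13887 + 11563\right) - 228 = -2324 - 228 = -2552$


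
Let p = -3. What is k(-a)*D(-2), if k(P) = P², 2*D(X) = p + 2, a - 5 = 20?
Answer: -625/2 ≈ -312.50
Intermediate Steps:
a = 25 (a = 5 + 20 = 25)
D(X) = -½ (D(X) = (-3 + 2)/2 = (½)*(-1) = -½)
k(-a)*D(-2) = (-1*25)²*(-½) = (-25)²*(-½) = 625*(-½) = -625/2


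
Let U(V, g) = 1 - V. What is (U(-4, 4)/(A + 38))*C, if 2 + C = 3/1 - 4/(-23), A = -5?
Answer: 45/253 ≈ 0.17787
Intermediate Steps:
C = 27/23 (C = -2 + (3/1 - 4/(-23)) = -2 + (3*1 - 4*(-1/23)) = -2 + (3 + 4/23) = -2 + 73/23 = 27/23 ≈ 1.1739)
(U(-4, 4)/(A + 38))*C = ((1 - 1*(-4))/(-5 + 38))*(27/23) = ((1 + 4)/33)*(27/23) = ((1/33)*5)*(27/23) = (5/33)*(27/23) = 45/253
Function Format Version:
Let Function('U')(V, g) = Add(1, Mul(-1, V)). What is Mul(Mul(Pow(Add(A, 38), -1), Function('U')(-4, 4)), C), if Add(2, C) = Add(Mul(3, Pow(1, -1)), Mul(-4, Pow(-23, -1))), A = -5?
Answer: Rational(45, 253) ≈ 0.17787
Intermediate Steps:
C = Rational(27, 23) (C = Add(-2, Add(Mul(3, Pow(1, -1)), Mul(-4, Pow(-23, -1)))) = Add(-2, Add(Mul(3, 1), Mul(-4, Rational(-1, 23)))) = Add(-2, Add(3, Rational(4, 23))) = Add(-2, Rational(73, 23)) = Rational(27, 23) ≈ 1.1739)
Mul(Mul(Pow(Add(A, 38), -1), Function('U')(-4, 4)), C) = Mul(Mul(Pow(Add(-5, 38), -1), Add(1, Mul(-1, -4))), Rational(27, 23)) = Mul(Mul(Pow(33, -1), Add(1, 4)), Rational(27, 23)) = Mul(Mul(Rational(1, 33), 5), Rational(27, 23)) = Mul(Rational(5, 33), Rational(27, 23)) = Rational(45, 253)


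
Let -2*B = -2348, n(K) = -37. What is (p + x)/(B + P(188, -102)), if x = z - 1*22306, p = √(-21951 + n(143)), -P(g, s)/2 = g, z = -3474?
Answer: -12890/399 + I*√5497/399 ≈ -32.306 + 0.18582*I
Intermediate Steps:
P(g, s) = -2*g
p = 2*I*√5497 (p = √(-21951 - 37) = √(-21988) = 2*I*√5497 ≈ 148.28*I)
B = 1174 (B = -½*(-2348) = 1174)
x = -25780 (x = -3474 - 1*22306 = -3474 - 22306 = -25780)
(p + x)/(B + P(188, -102)) = (2*I*√5497 - 25780)/(1174 - 2*188) = (-25780 + 2*I*√5497)/(1174 - 376) = (-25780 + 2*I*√5497)/798 = (-25780 + 2*I*√5497)*(1/798) = -12890/399 + I*√5497/399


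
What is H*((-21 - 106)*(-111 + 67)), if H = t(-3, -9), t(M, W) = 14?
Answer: 78232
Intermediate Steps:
H = 14
H*((-21 - 106)*(-111 + 67)) = 14*((-21 - 106)*(-111 + 67)) = 14*(-127*(-44)) = 14*5588 = 78232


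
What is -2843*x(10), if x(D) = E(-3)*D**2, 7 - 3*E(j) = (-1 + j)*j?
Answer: 1421500/3 ≈ 4.7383e+5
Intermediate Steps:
E(j) = 7/3 - j*(-1 + j)/3 (E(j) = 7/3 - (-1 + j)*j/3 = 7/3 - j*(-1 + j)/3)
x(D) = -5*D**2/3 (x(D) = (7/3 - 1/3*(-3)**2 + (1/3)*(-3))*D**2 = (7/3 - 1/3*9 - 1)*D**2 = (7/3 - 3 - 1)*D**2 = -5*D**2/3)
-2843*x(10) = -(-14215)*10**2/3 = -(-14215)*100/3 = -2843*(-500/3) = 1421500/3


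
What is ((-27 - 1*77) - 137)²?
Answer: 58081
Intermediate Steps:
((-27 - 1*77) - 137)² = ((-27 - 77) - 137)² = (-104 - 137)² = (-241)² = 58081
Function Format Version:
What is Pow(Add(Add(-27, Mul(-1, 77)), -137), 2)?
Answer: 58081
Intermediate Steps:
Pow(Add(Add(-27, Mul(-1, 77)), -137), 2) = Pow(Add(Add(-27, -77), -137), 2) = Pow(Add(-104, -137), 2) = Pow(-241, 2) = 58081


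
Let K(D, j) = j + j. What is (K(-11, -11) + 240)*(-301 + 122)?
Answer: -39022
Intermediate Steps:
K(D, j) = 2*j
(K(-11, -11) + 240)*(-301 + 122) = (2*(-11) + 240)*(-301 + 122) = (-22 + 240)*(-179) = 218*(-179) = -39022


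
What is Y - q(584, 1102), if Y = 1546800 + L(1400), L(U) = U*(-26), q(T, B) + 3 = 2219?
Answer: 1508184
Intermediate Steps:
q(T, B) = 2216 (q(T, B) = -3 + 2219 = 2216)
L(U) = -26*U
Y = 1510400 (Y = 1546800 - 26*1400 = 1546800 - 36400 = 1510400)
Y - q(584, 1102) = 1510400 - 1*2216 = 1510400 - 2216 = 1508184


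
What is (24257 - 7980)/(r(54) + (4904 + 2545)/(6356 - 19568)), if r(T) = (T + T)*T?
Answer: 71683908/25681645 ≈ 2.7913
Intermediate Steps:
r(T) = 2*T**2 (r(T) = (2*T)*T = 2*T**2)
(24257 - 7980)/(r(54) + (4904 + 2545)/(6356 - 19568)) = (24257 - 7980)/(2*54**2 + (4904 + 2545)/(6356 - 19568)) = 16277/(2*2916 + 7449/(-13212)) = 16277/(5832 + 7449*(-1/13212)) = 16277/(5832 - 2483/4404) = 16277/(25681645/4404) = 16277*(4404/25681645) = 71683908/25681645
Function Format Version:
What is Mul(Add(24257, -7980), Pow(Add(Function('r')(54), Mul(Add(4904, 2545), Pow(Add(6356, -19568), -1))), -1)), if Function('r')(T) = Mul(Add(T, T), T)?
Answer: Rational(71683908, 25681645) ≈ 2.7913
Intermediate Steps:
Function('r')(T) = Mul(2, Pow(T, 2)) (Function('r')(T) = Mul(Mul(2, T), T) = Mul(2, Pow(T, 2)))
Mul(Add(24257, -7980), Pow(Add(Function('r')(54), Mul(Add(4904, 2545), Pow(Add(6356, -19568), -1))), -1)) = Mul(Add(24257, -7980), Pow(Add(Mul(2, Pow(54, 2)), Mul(Add(4904, 2545), Pow(Add(6356, -19568), -1))), -1)) = Mul(16277, Pow(Add(Mul(2, 2916), Mul(7449, Pow(-13212, -1))), -1)) = Mul(16277, Pow(Add(5832, Mul(7449, Rational(-1, 13212))), -1)) = Mul(16277, Pow(Add(5832, Rational(-2483, 4404)), -1)) = Mul(16277, Pow(Rational(25681645, 4404), -1)) = Mul(16277, Rational(4404, 25681645)) = Rational(71683908, 25681645)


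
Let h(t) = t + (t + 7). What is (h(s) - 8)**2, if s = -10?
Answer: 441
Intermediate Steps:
h(t) = 7 + 2*t (h(t) = t + (7 + t) = 7 + 2*t)
(h(s) - 8)**2 = ((7 + 2*(-10)) - 8)**2 = ((7 - 20) - 8)**2 = (-13 - 8)**2 = (-21)**2 = 441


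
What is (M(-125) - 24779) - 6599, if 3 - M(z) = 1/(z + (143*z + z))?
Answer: -568671874/18125 ≈ -31375.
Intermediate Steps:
M(z) = 3 - 1/(145*z) (M(z) = 3 - 1/(z + (143*z + z)) = 3 - 1/(z + 144*z) = 3 - 1/(145*z))
(M(-125) - 24779) - 6599 = ((3 - 1/145/(-125)) - 24779) - 6599 = ((3 - 1/145*(-1/125)) - 24779) - 6599 = ((3 + 1/18125) - 24779) - 6599 = (54376/18125 - 24779) - 6599 = -449064999/18125 - 6599 = -568671874/18125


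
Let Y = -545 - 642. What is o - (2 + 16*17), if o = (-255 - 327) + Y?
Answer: -2043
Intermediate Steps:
Y = -1187
o = -1769 (o = (-255 - 327) - 1187 = -582 - 1187 = -1769)
o - (2 + 16*17) = -1769 - (2 + 16*17) = -1769 - (2 + 272) = -1769 - 1*274 = -1769 - 274 = -2043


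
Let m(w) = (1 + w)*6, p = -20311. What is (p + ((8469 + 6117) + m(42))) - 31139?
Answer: -36606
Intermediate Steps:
m(w) = 6 + 6*w
(p + ((8469 + 6117) + m(42))) - 31139 = (-20311 + ((8469 + 6117) + (6 + 6*42))) - 31139 = (-20311 + (14586 + (6 + 252))) - 31139 = (-20311 + (14586 + 258)) - 31139 = (-20311 + 14844) - 31139 = -5467 - 31139 = -36606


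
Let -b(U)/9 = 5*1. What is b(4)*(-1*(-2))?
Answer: -90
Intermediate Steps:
b(U) = -45
b(4)*(-1*(-2)) = -(-45)*(-2) = -45*2 = -90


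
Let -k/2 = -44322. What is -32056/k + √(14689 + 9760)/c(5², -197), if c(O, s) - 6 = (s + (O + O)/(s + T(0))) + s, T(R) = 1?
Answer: -8014/22161 - 98*√24449/38049 ≈ -0.76436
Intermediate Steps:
k = 88644 (k = -2*(-44322) = 88644)
c(O, s) = 6 + 2*s + 2*O/(1 + s) (c(O, s) = 6 + ((s + (O + O)/(s + 1)) + s) = 6 + ((s + (2*O)/(1 + s)) + s) = 6 + ((s + 2*O/(1 + s)) + s) = 6 + (2*s + 2*O/(1 + s)) = 6 + 2*s + 2*O/(1 + s))
-32056/k + √(14689 + 9760)/c(5², -197) = -32056/88644 + √(14689 + 9760)/((2*(3 + 5² + (-197)² + 4*(-197))/(1 - 197))) = -32056*1/88644 + √24449/((2*(3 + 25 + 38809 - 788)/(-196))) = -8014/22161 + √24449/((2*(-1/196)*38049)) = -8014/22161 + √24449/(-38049/98) = -8014/22161 + √24449*(-98/38049) = -8014/22161 - 98*√24449/38049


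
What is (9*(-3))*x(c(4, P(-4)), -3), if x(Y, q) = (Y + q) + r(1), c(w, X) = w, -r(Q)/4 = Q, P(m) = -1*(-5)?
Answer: 81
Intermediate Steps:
P(m) = 5
r(Q) = -4*Q
x(Y, q) = -4 + Y + q (x(Y, q) = (Y + q) - 4*1 = (Y + q) - 4 = -4 + Y + q)
(9*(-3))*x(c(4, P(-4)), -3) = (9*(-3))*(-4 + 4 - 3) = -27*(-3) = 81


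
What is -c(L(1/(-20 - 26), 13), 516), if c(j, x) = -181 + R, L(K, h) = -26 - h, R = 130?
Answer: 51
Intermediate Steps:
c(j, x) = -51 (c(j, x) = -181 + 130 = -51)
-c(L(1/(-20 - 26), 13), 516) = -1*(-51) = 51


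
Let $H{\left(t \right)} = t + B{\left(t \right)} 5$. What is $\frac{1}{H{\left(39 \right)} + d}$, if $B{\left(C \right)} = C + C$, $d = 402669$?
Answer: $\frac{1}{403098} \approx 2.4808 \cdot 10^{-6}$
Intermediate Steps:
$B{\left(C \right)} = 2 C$
$H{\left(t \right)} = 11 t$ ($H{\left(t \right)} = t + 2 t 5 = t + 10 t = 11 t$)
$\frac{1}{H{\left(39 \right)} + d} = \frac{1}{11 \cdot 39 + 402669} = \frac{1}{429 + 402669} = \frac{1}{403098}$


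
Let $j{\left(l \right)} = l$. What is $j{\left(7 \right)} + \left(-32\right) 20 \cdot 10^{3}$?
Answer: $-639993$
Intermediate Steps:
$j{\left(7 \right)} + \left(-32\right) 20 \cdot 10^{3} = 7 + \left(-32\right) 20 \cdot 10^{3} = 7 - 640000 = -639993$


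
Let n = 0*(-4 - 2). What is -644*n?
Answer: 0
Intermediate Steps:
n = 0 (n = 0*(-6) = 0)
-644*n = -644*0 = 0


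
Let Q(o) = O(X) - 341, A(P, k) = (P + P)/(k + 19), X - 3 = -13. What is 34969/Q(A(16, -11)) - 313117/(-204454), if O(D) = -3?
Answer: -3520919839/35166088 ≈ -100.12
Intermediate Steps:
X = -10 (X = 3 - 13 = -10)
A(P, k) = 2*P/(19 + k) (A(P, k) = (2*P)/(19 + k) = 2*P/(19 + k))
Q(o) = -344 (Q(o) = -3 - 341 = -344)
34969/Q(A(16, -11)) - 313117/(-204454) = 34969/(-344) - 313117/(-204454) = 34969*(-1/344) - 313117*(-1/204454) = -34969/344 + 313117/204454 = -3520919839/35166088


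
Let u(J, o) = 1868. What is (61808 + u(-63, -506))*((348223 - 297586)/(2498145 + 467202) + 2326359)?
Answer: 146422149753401320/988449 ≈ 1.4813e+11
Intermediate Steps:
(61808 + u(-63, -506))*((348223 - 297586)/(2498145 + 467202) + 2326359) = (61808 + 1868)*((348223 - 297586)/(2498145 + 467202) + 2326359) = 63676*(50637/2965347 + 2326359) = 63676*(50637*(1/2965347) + 2326359) = 63676*(16879/988449 + 2326359) = 63676*(2299487244070/988449) = 146422149753401320/988449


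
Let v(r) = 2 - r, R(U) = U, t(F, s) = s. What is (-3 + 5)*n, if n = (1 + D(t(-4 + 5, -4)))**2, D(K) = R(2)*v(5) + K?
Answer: 162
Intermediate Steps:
D(K) = -6 + K (D(K) = 2*(2 - 1*5) + K = 2*(2 - 5) + K = 2*(-3) + K = -6 + K)
n = 81 (n = (1 + (-6 - 4))**2 = (1 - 10)**2 = (-9)**2 = 81)
(-3 + 5)*n = (-3 + 5)*81 = 2*81 = 162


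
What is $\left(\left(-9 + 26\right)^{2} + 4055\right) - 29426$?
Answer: $-25082$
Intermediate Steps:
$\left(\left(-9 + 26\right)^{2} + 4055\right) - 29426 = \left(17^{2} + 4055\right) - 29426 = \left(289 + 4055\right) - 29426 = 4344 - 29426 = -25082$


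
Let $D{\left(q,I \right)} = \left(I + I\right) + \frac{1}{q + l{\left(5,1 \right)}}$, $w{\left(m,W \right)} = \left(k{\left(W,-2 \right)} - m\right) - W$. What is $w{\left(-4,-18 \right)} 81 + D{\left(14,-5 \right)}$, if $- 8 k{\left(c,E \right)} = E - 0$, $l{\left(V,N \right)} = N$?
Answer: $\frac{107539}{60} \approx 1792.3$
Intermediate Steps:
$k{\left(c,E \right)} = - \frac{E}{8}$ ($k{\left(c,E \right)} = - \frac{E - 0}{8} = - \frac{E + 0}{8} = - \frac{E}{8}$)
$w{\left(m,W \right)} = \frac{1}{4} - W - m$ ($w{\left(m,W \right)} = \left(\left(- \frac{1}{8}\right) \left(-2\right) - m\right) - W = \left(\frac{1}{4} - m\right) - W = \frac{1}{4} - W - m$)
$D{\left(q,I \right)} = \frac{1}{1 + q} + 2 I$ ($D{\left(q,I \right)} = \left(I + I\right) + \frac{1}{q + 1} = 2 I + \frac{1}{1 + q} = \frac{1}{1 + q} + 2 I$)
$w{\left(-4,-18 \right)} 81 + D{\left(14,-5 \right)} = \left(\frac{1}{4} - -18 - -4\right) 81 + \frac{1 + 2 \left(-5\right) + 2 \left(-5\right) 14}{1 + 14} = \left(\frac{1}{4} + 18 + 4\right) 81 + \frac{1 - 10 - 140}{15} = \frac{89}{4} \cdot 81 + \frac{1}{15} \left(-149\right) = \frac{7209}{4} - \frac{149}{15} = \frac{107539}{60}$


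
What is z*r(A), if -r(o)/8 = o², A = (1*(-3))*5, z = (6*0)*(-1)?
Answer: 0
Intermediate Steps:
z = 0 (z = 0*(-1) = 0)
A = -15 (A = -3*5 = -15)
r(o) = -8*o²
z*r(A) = 0*(-8*(-15)²) = 0*(-8*225) = 0*(-1800) = 0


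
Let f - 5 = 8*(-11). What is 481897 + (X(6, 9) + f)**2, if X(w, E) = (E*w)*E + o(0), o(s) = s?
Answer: 644306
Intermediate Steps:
f = -83 (f = 5 + 8*(-11) = 5 - 88 = -83)
X(w, E) = w*E**2 (X(w, E) = (E*w)*E + 0 = w*E**2 + 0 = w*E**2)
481897 + (X(6, 9) + f)**2 = 481897 + (6*9**2 - 83)**2 = 481897 + (6*81 - 83)**2 = 481897 + (486 - 83)**2 = 481897 + 403**2 = 481897 + 162409 = 644306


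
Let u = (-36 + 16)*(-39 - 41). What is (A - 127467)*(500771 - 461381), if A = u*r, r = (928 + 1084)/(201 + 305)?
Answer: -1206891913890/253 ≈ -4.7703e+9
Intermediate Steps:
u = 1600 (u = -20*(-80) = 1600)
r = 1006/253 (r = 2012/506 = 2012*(1/506) = 1006/253 ≈ 3.9763)
A = 1609600/253 (A = 1600*(1006/253) = 1609600/253 ≈ 6362.1)
(A - 127467)*(500771 - 461381) = (1609600/253 - 127467)*(500771 - 461381) = -30639551/253*39390 = -1206891913890/253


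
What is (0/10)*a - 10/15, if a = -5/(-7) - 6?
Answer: -⅔ ≈ -0.66667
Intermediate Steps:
a = -37/7 (a = -5*(-⅐) - 6 = 5/7 - 6 = -37/7 ≈ -5.2857)
(0/10)*a - 10/15 = (0/10)*(-37/7) - 10/15 = (0*(⅒))*(-37/7) - 10*1/15 = 0*(-37/7) - ⅔ = 0 - ⅔ = -⅔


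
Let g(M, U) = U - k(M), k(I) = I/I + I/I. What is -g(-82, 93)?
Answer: -91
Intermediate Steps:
k(I) = 2 (k(I) = 1 + 1 = 2)
g(M, U) = -2 + U (g(M, U) = U - 1*2 = U - 2 = -2 + U)
-g(-82, 93) = -(-2 + 93) = -1*91 = -91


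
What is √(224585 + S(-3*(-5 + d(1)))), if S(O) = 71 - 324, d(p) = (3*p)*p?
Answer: 2*√56083 ≈ 473.64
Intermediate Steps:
d(p) = 3*p²
S(O) = -253
√(224585 + S(-3*(-5 + d(1)))) = √(224585 - 253) = √224332 = 2*√56083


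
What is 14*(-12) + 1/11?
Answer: -1847/11 ≈ -167.91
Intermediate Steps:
14*(-12) + 1/11 = -168 + 1/11 = -1847/11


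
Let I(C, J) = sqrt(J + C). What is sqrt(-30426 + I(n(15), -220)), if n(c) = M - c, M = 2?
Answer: sqrt(-30426 + I*sqrt(233)) ≈ 0.0438 + 174.43*I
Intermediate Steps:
n(c) = 2 - c
I(C, J) = sqrt(C + J)
sqrt(-30426 + I(n(15), -220)) = sqrt(-30426 + sqrt((2 - 1*15) - 220)) = sqrt(-30426 + sqrt((2 - 15) - 220)) = sqrt(-30426 + sqrt(-13 - 220)) = sqrt(-30426 + sqrt(-233)) = sqrt(-30426 + I*sqrt(233))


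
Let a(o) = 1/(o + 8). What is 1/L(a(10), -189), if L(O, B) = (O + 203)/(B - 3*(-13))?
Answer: -540/731 ≈ -0.73871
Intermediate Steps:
a(o) = 1/(8 + o)
L(O, B) = (203 + O)/(39 + B) (L(O, B) = (203 + O)/(B + 39) = (203 + O)/(39 + B))
1/L(a(10), -189) = 1/((203 + 1/(8 + 10))/(39 - 189)) = 1/((203 + 1/18)/(-150)) = 1/(-(203 + 1/18)/150) = 1/(-1/150*3655/18) = 1/(-731/540) = -540/731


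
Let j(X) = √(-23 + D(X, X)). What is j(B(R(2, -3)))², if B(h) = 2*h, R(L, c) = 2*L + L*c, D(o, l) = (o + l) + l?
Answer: -35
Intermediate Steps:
D(o, l) = o + 2*l (D(o, l) = (l + o) + l = o + 2*l)
j(X) = √(-23 + 3*X) (j(X) = √(-23 + (X + 2*X)) = √(-23 + 3*X))
j(B(R(2, -3)))² = (√(-23 + 3*(2*(2*(2 - 3)))))² = (√(-23 + 3*(2*(2*(-1)))))² = (√(-23 + 3*(2*(-2))))² = (√(-23 + 3*(-4)))² = (√(-23 - 12))² = (√(-35))² = (I*√35)² = -35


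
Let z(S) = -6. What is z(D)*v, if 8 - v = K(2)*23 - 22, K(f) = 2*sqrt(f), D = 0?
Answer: -180 + 276*sqrt(2) ≈ 210.32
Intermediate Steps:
v = 30 - 46*sqrt(2) (v = 8 - ((2*sqrt(2))*23 - 22) = 8 - (46*sqrt(2) - 22) = 8 - (-22 + 46*sqrt(2)) = 8 + (22 - 46*sqrt(2)) = 30 - 46*sqrt(2) ≈ -35.054)
z(D)*v = -6*(30 - 46*sqrt(2)) = -180 + 276*sqrt(2)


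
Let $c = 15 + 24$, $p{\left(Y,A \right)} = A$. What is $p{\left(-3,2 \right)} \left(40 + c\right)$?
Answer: $158$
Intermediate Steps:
$c = 39$
$p{\left(-3,2 \right)} \left(40 + c\right) = 2 \left(40 + 39\right) = 2 \cdot 79 = 158$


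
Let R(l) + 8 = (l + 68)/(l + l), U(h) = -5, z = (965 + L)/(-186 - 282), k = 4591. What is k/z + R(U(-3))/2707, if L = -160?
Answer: -2326495691/871654 ≈ -2669.1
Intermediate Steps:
z = -805/468 (z = (965 - 160)/(-186 - 282) = 805/(-468) = 805*(-1/468) = -805/468 ≈ -1.7201)
R(l) = -8 + (68 + l)/(2*l) (R(l) = -8 + (l + 68)/(l + l) = -8 + (68 + l)/((2*l)) = -8 + (68 + l)*(1/(2*l)) = -8 + (68 + l)/(2*l))
k/z + R(U(-3))/2707 = 4591/(-805/468) + (-15/2 + 34/(-5))/2707 = 4591*(-468/805) + (-15/2 + 34*(-⅕))*(1/2707) = -2148588/805 + (-15/2 - 34/5)*(1/2707) = -2148588/805 - 143/10*1/2707 = -2148588/805 - 143/27070 = -2326495691/871654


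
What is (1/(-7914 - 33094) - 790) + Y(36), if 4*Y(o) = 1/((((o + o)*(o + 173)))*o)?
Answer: -398863503919/504890496 ≈ -790.00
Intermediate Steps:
Y(o) = 1/(8*o**2*(173 + o)) (Y(o) = (1/((((o + o)*(o + 173)))*o))/4 = (1/((((2*o)*(173 + o)))*o))/4 = (1/(((2*o*(173 + o)))*o))/4 = ((1/(2*o*(173 + o)))/o)/4 = (1/(2*o**2*(173 + o)))/4 = 1/(8*o**2*(173 + o)))
(1/(-7914 - 33094) - 790) + Y(36) = (1/(-7914 - 33094) - 790) + (1/8)/(36**2*(173 + 36)) = (1/(-41008) - 790) + (1/8)*(1/1296)/209 = (-1/41008 - 790) + (1/8)*(1/1296)*(1/209) = -32396321/41008 + 1/2166912 = -398863503919/504890496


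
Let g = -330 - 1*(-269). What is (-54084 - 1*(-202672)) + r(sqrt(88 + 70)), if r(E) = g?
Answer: 148527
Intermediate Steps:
g = -61 (g = -330 + 269 = -61)
r(E) = -61
(-54084 - 1*(-202672)) + r(sqrt(88 + 70)) = (-54084 - 1*(-202672)) - 61 = (-54084 + 202672) - 61 = 148588 - 61 = 148527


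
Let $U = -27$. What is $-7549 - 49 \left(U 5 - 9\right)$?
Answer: $-493$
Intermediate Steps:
$-7549 - 49 \left(U 5 - 9\right) = -7549 - 49 \left(\left(-27\right) 5 - 9\right) = -7549 - 49 \left(-135 - 9\right) = -7549 - -7056 = -7549 + 7056 = -493$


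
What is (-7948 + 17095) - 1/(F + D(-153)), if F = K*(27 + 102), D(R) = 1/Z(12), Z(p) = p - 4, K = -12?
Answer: 113267309/12383 ≈ 9147.0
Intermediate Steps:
Z(p) = -4 + p
D(R) = ⅛ (D(R) = 1/(-4 + 12) = 1/8 = ⅛)
F = -1548 (F = -12*(27 + 102) = -12*129 = -1548)
(-7948 + 17095) - 1/(F + D(-153)) = (-7948 + 17095) - 1/(-1548 + ⅛) = 9147 - 1/(-12383/8) = 9147 - 1*(-8/12383) = 9147 + 8/12383 = 113267309/12383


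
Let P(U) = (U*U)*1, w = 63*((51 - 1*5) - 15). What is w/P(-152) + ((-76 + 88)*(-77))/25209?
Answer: 9295027/194142912 ≈ 0.047877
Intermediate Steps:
w = 1953 (w = 63*((51 - 5) - 15) = 63*(46 - 15) = 63*31 = 1953)
P(U) = U² (P(U) = U²*1 = U²)
w/P(-152) + ((-76 + 88)*(-77))/25209 = 1953/((-152)²) + ((-76 + 88)*(-77))/25209 = 1953/23104 + (12*(-77))*(1/25209) = 1953*(1/23104) - 924*1/25209 = 1953/23104 - 308/8403 = 9295027/194142912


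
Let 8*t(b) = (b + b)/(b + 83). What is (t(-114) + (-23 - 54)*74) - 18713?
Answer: -1513425/62 ≈ -24410.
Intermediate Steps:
t(b) = b/(4*(83 + b)) (t(b) = ((b + b)/(b + 83))/8 = ((2*b)/(83 + b))/8 = (2*b/(83 + b))/8 = b/(4*(83 + b)))
(t(-114) + (-23 - 54)*74) - 18713 = ((¼)*(-114)/(83 - 114) + (-23 - 54)*74) - 18713 = ((¼)*(-114)/(-31) - 77*74) - 18713 = ((¼)*(-114)*(-1/31) - 5698) - 18713 = (57/62 - 5698) - 18713 = -353219/62 - 18713 = -1513425/62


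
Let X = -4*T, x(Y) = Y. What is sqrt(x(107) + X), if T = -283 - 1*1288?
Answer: sqrt(6391) ≈ 79.944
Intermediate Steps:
T = -1571 (T = -283 - 1288 = -1571)
X = 6284 (X = -4*(-1571) = 6284)
sqrt(x(107) + X) = sqrt(107 + 6284) = sqrt(6391)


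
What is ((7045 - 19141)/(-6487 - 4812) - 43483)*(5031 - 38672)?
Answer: 16527901380761/11299 ≈ 1.4628e+9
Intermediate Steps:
((7045 - 19141)/(-6487 - 4812) - 43483)*(5031 - 38672) = (-12096/(-11299) - 43483)*(-33641) = (-12096*(-1/11299) - 43483)*(-33641) = (12096/11299 - 43483)*(-33641) = -491302321/11299*(-33641) = 16527901380761/11299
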